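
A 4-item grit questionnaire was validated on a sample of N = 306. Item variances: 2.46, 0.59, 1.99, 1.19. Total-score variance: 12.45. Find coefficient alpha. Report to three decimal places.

coefficient alpha = 0.666

ΣVar(i) = 2.46 + 0.59 + 1.99 + 1.19 = 6.23
α = (k/(k−1))·(1 − ΣVar(i)/σ²_T) = (4/3)·(1 − 6.23/12.45) = 0.666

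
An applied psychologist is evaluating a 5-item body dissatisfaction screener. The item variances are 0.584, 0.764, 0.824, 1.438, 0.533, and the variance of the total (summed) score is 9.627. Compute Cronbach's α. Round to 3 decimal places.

α = 0.712

Σσ²ᵢ = 0.584 + 0.764 + 0.824 + 1.438 + 0.533 = 4.143
α = (k/(k−1))·(1 − Σσ²ᵢ/total variance) = (5/4)·(1 − 4.143/9.627) = 0.712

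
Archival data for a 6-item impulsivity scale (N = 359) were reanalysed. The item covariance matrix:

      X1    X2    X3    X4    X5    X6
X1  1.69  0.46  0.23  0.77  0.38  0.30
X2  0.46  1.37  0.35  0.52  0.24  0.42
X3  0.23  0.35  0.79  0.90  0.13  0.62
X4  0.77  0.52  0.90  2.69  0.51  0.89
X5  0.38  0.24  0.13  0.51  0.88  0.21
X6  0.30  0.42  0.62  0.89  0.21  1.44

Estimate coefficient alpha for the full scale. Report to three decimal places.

sum of item variances = 1.69 + 1.37 + 0.79 + 2.69 + 0.88 + 1.44 = 8.86
Sum of off-diagonal covariances = 6.93
σ²_total = 8.86 + 2 × 6.93 = 22.72
α = (k/(k−1))·(1 − sum of item variances/σ²_total) = (6/5)·(1 − 8.86/22.72) = 0.732

coefficient alpha = 0.732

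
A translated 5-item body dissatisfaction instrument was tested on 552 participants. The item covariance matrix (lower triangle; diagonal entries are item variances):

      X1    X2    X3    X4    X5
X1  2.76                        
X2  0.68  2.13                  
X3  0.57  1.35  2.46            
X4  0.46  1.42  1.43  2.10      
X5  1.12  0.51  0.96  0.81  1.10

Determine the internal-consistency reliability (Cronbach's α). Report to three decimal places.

Cronbach's α = 0.798

Σσ²ᵢ = 2.76 + 2.13 + 2.46 + 2.10 + 1.10 = 10.55
Sum of off-diagonal covariances = 9.31
σ²_T = 10.55 + 2 × 9.31 = 29.17
α = (k/(k−1))·(1 − Σσ²ᵢ/σ²_T) = (5/4)·(1 − 10.55/29.17) = 0.798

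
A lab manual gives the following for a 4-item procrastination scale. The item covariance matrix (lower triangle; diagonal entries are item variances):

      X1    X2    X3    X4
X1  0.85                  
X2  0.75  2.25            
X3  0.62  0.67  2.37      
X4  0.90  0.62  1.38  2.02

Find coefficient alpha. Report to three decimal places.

Σσ²ᵢ = 0.85 + 2.25 + 2.37 + 2.02 = 7.49
Sum of off-diagonal covariances = 4.94
σ²_T = 7.49 + 2 × 4.94 = 17.37
α = (k/(k−1))·(1 − Σσ²ᵢ/σ²_T) = (4/3)·(1 − 7.49/17.37) = 0.758

α = 0.758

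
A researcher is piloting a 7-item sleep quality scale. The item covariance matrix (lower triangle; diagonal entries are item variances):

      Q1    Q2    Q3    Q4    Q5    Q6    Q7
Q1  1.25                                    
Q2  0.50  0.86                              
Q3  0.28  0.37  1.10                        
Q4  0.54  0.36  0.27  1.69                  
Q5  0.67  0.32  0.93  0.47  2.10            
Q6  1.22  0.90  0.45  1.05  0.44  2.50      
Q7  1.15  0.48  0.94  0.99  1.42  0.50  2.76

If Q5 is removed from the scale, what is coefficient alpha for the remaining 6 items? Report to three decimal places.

Remaining items: Q1, Q2, Q3, Q4, Q6, Q7 (k = 6).
Σσᵢ² = 1.25 + 0.86 + 1.10 + 1.69 + 2.50 + 2.76 = 10.16
total variance = 10.16 + 2 × 10.00 = 30.16
α (item deleted) = (6/5)·(1 − 10.16/30.16) = 0.796

coefficient alpha = 0.796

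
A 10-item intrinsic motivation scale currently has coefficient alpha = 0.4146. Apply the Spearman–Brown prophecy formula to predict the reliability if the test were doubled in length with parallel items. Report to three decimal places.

predicted reliability = 0.586

Length factor m = 2
α' = m·α / (1 + (m−1)·α)
   = 2 × 0.4146 / (1 + (2 − 1) × 0.4146)
   = 0.8292 / 1.4146 = 0.586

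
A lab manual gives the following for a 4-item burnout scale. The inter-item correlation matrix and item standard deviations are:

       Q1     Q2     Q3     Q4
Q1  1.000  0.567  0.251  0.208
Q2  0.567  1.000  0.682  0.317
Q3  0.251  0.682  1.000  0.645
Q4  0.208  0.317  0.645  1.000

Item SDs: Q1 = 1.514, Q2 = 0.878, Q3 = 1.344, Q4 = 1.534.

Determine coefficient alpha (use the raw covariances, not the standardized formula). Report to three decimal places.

Σσ²ᵢ = 1.514² + 0.878² + 1.344² + 1.534² = 7.2226
Covariances σ_ij = r_ij · s_i · s_j:
  σ(Q1,Q2) = 0.567 × 1.514 × 0.878 = 0.7537
  σ(Q1,Q3) = 0.251 × 1.514 × 1.344 = 0.5107
  σ(Q1,Q4) = 0.208 × 1.514 × 1.534 = 0.4831
  σ(Q2,Q3) = 0.682 × 0.878 × 1.344 = 0.8048
  σ(Q2,Q4) = 0.317 × 0.878 × 1.534 = 0.4270
  σ(Q3,Q4) = 0.645 × 1.344 × 1.534 = 1.3298
σ²_T = Σσ²ᵢ + 2·Σσ_ij = 7.2226 + 2 × 4.3091 = 15.8408
α = (4/3)·(1 − 7.2226/15.8408) = 0.725

coefficient alpha = 0.725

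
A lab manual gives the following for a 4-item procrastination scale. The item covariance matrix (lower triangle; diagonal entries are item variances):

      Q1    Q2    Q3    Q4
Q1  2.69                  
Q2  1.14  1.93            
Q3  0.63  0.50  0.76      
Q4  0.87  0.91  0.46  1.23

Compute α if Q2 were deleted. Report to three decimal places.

Remaining items: Q1, Q3, Q4 (k = 3).
ΣVar(i) = 2.69 + 0.76 + 1.23 = 4.68
Var(T) = 4.68 + 2 × 1.96 = 8.60
α (item deleted) = (3/2)·(1 − 4.68/8.60) = 0.684

α = 0.684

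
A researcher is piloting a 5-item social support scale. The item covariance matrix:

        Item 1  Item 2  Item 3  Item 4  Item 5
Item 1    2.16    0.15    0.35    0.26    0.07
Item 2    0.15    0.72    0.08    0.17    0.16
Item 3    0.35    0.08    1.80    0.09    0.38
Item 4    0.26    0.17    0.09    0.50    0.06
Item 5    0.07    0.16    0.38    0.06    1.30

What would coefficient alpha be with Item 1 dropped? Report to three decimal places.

coefficient alpha = 0.404

Remaining items: Item 2, Item 3, Item 4, Item 5 (k = 4).
sum of item variances = 0.72 + 1.80 + 0.50 + 1.30 = 4.32
total variance = 4.32 + 2 × 0.94 = 6.20
α (item deleted) = (4/3)·(1 − 4.32/6.20) = 0.404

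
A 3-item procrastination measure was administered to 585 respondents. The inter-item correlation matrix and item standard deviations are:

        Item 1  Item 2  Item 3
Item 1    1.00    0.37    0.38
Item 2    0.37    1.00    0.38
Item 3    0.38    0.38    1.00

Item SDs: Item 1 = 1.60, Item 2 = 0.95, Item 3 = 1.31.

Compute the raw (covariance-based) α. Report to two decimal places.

α = 0.62

Σσ²ᵢ = 1.60² + 0.95² + 1.31² = 5.1786
Covariances σ_ij = r_ij · s_i · s_j:
  σ(Item 1,Item 2) = 0.37 × 1.60 × 0.95 = 0.5624
  σ(Item 1,Item 3) = 0.38 × 1.60 × 1.31 = 0.7965
  σ(Item 2,Item 3) = 0.38 × 0.95 × 1.31 = 0.4729
σ²_T = Σσ²ᵢ + 2·Σσ_ij = 5.1786 + 2 × 1.8318 = 8.8422
α = (3/2)·(1 − 5.1786/8.8422) = 0.62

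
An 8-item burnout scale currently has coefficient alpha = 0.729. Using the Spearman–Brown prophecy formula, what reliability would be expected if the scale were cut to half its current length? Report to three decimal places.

Length factor m = 1/2
α' = m·α / (1 − (1−m)·α)
   = 1/2 × 0.729 / (1 − (1 − 1/2) × 0.729)
   = 0.3645 / 0.6355 = 0.574

predicted reliability = 0.574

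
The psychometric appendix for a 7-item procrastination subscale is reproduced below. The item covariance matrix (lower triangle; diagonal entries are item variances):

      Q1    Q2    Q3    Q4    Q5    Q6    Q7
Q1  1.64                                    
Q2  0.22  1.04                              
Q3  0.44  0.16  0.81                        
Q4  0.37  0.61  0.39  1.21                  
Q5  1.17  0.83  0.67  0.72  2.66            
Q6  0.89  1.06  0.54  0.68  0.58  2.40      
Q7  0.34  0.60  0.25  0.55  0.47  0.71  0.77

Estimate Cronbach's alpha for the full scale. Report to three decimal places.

α = 0.816

sum of item variances = 1.64 + 1.04 + 0.81 + 1.21 + 2.66 + 2.40 + 0.77 = 10.53
Σ_{i<j} σ_ij = 12.25
σ²_T = 10.53 + 2 × 12.25 = 35.03
α = (k/(k−1))·(1 − sum of item variances/σ²_T) = (7/6)·(1 − 10.53/35.03) = 0.816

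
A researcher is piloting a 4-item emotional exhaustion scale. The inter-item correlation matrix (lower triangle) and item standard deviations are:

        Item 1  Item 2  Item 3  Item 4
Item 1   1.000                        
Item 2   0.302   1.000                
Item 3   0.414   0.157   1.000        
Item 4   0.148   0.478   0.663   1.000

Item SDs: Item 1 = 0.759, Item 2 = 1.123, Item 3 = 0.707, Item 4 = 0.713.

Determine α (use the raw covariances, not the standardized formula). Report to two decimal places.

Σσ²ᵢ = 0.759² + 1.123² + 0.707² + 0.713² = 2.8454
Covariances σ_ij = r_ij · s_i · s_j:
  σ(Item 1,Item 2) = 0.302 × 0.759 × 1.123 = 0.2574
  σ(Item 1,Item 3) = 0.414 × 0.759 × 0.707 = 0.2222
  σ(Item 1,Item 4) = 0.148 × 0.759 × 0.713 = 0.0801
  σ(Item 2,Item 3) = 0.157 × 1.123 × 0.707 = 0.1247
  σ(Item 2,Item 4) = 0.478 × 1.123 × 0.713 = 0.3827
  σ(Item 3,Item 4) = 0.663 × 0.707 × 0.713 = 0.3342
σ²_T = Σσ²ᵢ + 2·Σσ_ij = 2.8454 + 2 × 1.4013 = 5.6480
α = (4/3)·(1 − 2.8454/5.6480) = 0.66

α = 0.66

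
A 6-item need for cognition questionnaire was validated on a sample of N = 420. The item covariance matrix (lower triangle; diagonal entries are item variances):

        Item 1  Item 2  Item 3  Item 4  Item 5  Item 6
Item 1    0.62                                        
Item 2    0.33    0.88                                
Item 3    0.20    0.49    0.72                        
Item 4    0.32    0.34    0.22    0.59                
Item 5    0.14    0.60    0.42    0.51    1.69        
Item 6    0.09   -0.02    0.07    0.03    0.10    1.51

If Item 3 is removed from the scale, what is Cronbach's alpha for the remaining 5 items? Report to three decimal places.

α = 0.600

Remaining items: Item 1, Item 2, Item 4, Item 5, Item 6 (k = 5).
Σσ²ᵢ = 0.62 + 0.88 + 0.59 + 1.69 + 1.51 = 5.29
σ²_total = 5.29 + 2 × 2.44 = 10.17
α (item deleted) = (5/4)·(1 − 5.29/10.17) = 0.600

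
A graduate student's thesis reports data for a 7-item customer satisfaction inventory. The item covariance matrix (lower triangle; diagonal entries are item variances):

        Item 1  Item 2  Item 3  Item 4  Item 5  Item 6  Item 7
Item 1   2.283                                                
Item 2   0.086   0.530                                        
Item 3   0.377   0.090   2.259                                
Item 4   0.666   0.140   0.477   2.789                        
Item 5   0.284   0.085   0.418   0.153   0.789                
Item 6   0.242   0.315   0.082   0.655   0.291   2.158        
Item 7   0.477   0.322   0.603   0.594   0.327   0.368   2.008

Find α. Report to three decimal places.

α = 0.611

sum of item variances = 2.283 + 0.530 + 2.259 + 2.789 + 0.789 + 2.158 + 2.008 = 12.816
Sum of off-diagonal covariances = 7.052
σ²_total = 12.816 + 2 × 7.052 = 26.920
α = (k/(k−1))·(1 − sum of item variances/σ²_total) = (7/6)·(1 − 12.816/26.920) = 0.611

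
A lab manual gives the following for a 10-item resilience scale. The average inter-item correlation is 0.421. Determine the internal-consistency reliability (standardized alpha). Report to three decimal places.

Standardized α = k·r̄ / (1 + (k−1)·r̄) = 10 × 0.421 / (1 + 9 × 0.421)
  = 4.2100 / 4.7890 = 0.879

standardized alpha = 0.879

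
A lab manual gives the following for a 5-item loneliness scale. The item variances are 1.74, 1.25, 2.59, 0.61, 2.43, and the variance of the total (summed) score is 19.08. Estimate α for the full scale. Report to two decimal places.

ΣVar(i) = 1.74 + 1.25 + 2.59 + 0.61 + 2.43 = 8.62
α = (k/(k−1))·(1 − ΣVar(i)/Var(T)) = (5/4)·(1 − 8.62/19.08) = 0.69

α = 0.69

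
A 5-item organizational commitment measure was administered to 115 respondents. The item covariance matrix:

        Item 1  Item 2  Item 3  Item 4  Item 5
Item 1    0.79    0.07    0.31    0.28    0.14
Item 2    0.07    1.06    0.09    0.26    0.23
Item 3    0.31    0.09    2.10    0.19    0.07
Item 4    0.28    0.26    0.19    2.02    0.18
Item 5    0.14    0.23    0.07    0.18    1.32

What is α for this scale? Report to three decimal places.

α = 0.416

Σσ²ᵢ = 0.79 + 1.06 + 2.10 + 2.02 + 1.32 = 7.29
Sum of off-diagonal covariances = 1.82
Var(T) = 7.29 + 2 × 1.82 = 10.93
α = (k/(k−1))·(1 − Σσ²ᵢ/Var(T)) = (5/4)·(1 − 7.29/10.93) = 0.416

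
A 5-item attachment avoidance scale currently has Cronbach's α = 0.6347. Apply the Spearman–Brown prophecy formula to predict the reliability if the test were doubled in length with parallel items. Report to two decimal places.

Length factor m = 2
α' = m·α / (1 + (m−1)·α)
   = 2 × 0.6347 / (1 + (2 − 1) × 0.6347)
   = 1.2694 / 1.6347 = 0.78

predicted reliability = 0.78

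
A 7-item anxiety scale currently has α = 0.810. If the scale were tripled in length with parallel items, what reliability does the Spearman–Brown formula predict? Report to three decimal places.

predicted reliability = 0.927

Length factor m = 3
α' = m·α / (1 + (m−1)·α)
   = 3 × 0.810 / (1 + (3 − 1) × 0.810)
   = 2.4300 / 2.6200 = 0.927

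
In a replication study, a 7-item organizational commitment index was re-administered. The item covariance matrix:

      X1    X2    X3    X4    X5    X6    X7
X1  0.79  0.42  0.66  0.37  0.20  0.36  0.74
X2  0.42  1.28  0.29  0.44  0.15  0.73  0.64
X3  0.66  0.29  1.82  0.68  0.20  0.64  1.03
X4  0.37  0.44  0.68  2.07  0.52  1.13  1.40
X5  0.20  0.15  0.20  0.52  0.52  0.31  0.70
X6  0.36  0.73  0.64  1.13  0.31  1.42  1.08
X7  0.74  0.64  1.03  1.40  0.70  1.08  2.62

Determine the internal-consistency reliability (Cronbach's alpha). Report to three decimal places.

sum of item variances = 0.79 + 1.28 + 1.82 + 2.07 + 0.52 + 1.42 + 2.62 = 10.52
Σ_{i<j} σ_ij = 12.69
total variance = 10.52 + 2 × 12.69 = 35.90
α = (k/(k−1))·(1 − sum of item variances/total variance) = (7/6)·(1 − 10.52/35.90) = 0.825

Cronbach's alpha = 0.825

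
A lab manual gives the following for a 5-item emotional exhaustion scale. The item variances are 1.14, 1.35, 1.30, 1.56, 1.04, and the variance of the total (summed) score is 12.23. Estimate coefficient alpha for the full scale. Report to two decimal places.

ΣVar(i) = 1.14 + 1.35 + 1.30 + 1.56 + 1.04 = 6.39
α = (k/(k−1))·(1 − ΣVar(i)/Var(T)) = (5/4)·(1 − 6.39/12.23) = 0.60

coefficient alpha = 0.60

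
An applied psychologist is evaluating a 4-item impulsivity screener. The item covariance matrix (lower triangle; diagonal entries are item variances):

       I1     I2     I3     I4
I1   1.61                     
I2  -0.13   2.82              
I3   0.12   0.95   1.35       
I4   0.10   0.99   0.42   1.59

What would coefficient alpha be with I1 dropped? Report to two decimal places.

Remaining items: I2, I3, I4 (k = 3).
Σσ²ᵢ = 2.82 + 1.35 + 1.59 = 5.76
Var(T) = 5.76 + 2 × 2.36 = 10.48
α (item deleted) = (3/2)·(1 − 5.76/10.48) = 0.68

coefficient alpha = 0.68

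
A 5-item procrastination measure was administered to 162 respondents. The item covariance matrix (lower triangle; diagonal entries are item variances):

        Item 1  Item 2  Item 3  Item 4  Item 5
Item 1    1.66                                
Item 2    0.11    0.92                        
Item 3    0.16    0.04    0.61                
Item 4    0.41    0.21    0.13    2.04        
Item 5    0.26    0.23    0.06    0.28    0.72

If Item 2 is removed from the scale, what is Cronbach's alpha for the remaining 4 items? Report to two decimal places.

Cronbach's alpha = 0.45

Remaining items: Item 1, Item 3, Item 4, Item 5 (k = 4).
Σσᵢ² = 1.66 + 0.61 + 2.04 + 0.72 = 5.03
σ²_total = 5.03 + 2 × 1.30 = 7.63
α (item deleted) = (4/3)·(1 − 5.03/7.63) = 0.45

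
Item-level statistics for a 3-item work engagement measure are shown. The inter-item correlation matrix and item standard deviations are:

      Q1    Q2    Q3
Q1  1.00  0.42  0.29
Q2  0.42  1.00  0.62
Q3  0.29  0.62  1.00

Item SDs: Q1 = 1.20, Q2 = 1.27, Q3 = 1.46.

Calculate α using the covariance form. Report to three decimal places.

α = 0.705

Σσ²ᵢ = 1.20² + 1.27² + 1.46² = 5.1845
Covariances σ_ij = r_ij · s_i · s_j:
  σ(Q1,Q2) = 0.42 × 1.20 × 1.27 = 0.6401
  σ(Q1,Q3) = 0.29 × 1.20 × 1.46 = 0.5081
  σ(Q2,Q3) = 0.62 × 1.27 × 1.46 = 1.1496
σ²_T = Σσ²ᵢ + 2·Σσ_ij = 5.1845 + 2 × 2.2978 = 9.7801
α = (3/2)·(1 − 5.1845/9.7801) = 0.705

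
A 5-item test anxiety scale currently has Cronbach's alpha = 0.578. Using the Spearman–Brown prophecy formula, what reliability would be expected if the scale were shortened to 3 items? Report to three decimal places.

predicted reliability = 0.451

Length factor m = 3/5 = 0.6000
α' = m·α / (1 − (1−m)·α)
   = 3/5 × 0.578 / (1 − (1 − 3/5) × 0.578)
   = 0.3468 / 0.7688 = 0.451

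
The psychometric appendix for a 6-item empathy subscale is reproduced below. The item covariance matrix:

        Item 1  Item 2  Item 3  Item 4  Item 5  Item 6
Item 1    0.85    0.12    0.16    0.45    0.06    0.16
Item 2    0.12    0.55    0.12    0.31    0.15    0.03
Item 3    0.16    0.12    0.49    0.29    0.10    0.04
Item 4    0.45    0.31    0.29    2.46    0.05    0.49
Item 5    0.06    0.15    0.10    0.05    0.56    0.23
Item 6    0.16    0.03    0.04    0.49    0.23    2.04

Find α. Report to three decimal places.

Σσᵢ² = 0.85 + 0.55 + 0.49 + 2.46 + 0.56 + 2.04 = 6.95
Sum of the distinct covariances = 2.76
σ²_T = 6.95 + 2 × 2.76 = 12.47
α = (k/(k−1))·(1 − Σσᵢ²/σ²_T) = (6/5)·(1 − 6.95/12.47) = 0.531

α = 0.531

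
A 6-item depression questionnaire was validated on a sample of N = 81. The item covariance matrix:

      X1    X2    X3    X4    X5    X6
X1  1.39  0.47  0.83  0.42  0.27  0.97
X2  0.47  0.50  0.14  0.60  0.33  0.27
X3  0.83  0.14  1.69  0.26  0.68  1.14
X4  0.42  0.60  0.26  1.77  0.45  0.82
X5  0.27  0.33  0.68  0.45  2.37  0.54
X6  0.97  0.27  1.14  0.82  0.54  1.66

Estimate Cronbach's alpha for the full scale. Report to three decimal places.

Cronbach's alpha = 0.763

ΣVar(i) = 1.39 + 0.50 + 1.69 + 1.77 + 2.37 + 1.66 = 9.38
Sum of off-diagonal covariances = 8.19
Var(T) = 9.38 + 2 × 8.19 = 25.76
α = (k/(k−1))·(1 − ΣVar(i)/Var(T)) = (6/5)·(1 − 9.38/25.76) = 0.763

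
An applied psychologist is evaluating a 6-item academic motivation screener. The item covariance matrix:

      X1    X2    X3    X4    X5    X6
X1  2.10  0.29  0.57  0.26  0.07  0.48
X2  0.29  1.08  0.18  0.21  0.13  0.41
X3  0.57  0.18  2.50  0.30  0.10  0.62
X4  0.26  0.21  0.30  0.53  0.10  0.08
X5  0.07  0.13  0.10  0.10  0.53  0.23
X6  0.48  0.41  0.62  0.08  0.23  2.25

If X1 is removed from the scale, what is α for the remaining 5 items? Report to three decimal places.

α = 0.508

Remaining items: X2, X3, X4, X5, X6 (k = 5).
ΣVar(i) = 1.08 + 2.50 + 0.53 + 0.53 + 2.25 = 6.89
σ²_T = 6.89 + 2 × 2.36 = 11.61
α (item deleted) = (5/4)·(1 − 6.89/11.61) = 0.508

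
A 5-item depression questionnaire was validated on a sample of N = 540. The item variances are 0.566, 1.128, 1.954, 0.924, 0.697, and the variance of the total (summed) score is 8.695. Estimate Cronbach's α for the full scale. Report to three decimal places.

α = 0.493

sum of item variances = 0.566 + 1.128 + 1.954 + 0.924 + 0.697 = 5.269
α = (k/(k−1))·(1 − sum of item variances/σ²_T) = (5/4)·(1 − 5.269/8.695) = 0.493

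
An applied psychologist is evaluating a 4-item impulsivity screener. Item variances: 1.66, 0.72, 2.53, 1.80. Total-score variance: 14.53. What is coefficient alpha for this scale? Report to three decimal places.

Σσ²ᵢ = 1.66 + 0.72 + 2.53 + 1.80 = 6.71
α = (k/(k−1))·(1 − Σσ²ᵢ/σ²_T) = (4/3)·(1 − 6.71/14.53) = 0.718

coefficient alpha = 0.718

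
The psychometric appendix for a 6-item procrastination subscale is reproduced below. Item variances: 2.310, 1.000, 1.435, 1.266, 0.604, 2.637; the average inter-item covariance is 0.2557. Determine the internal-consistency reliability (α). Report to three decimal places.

sum of item variances = 2.310 + 1.000 + 1.435 + 1.266 + 0.604 + 2.637 = 9.252
Sum of the 15 distinct covariances = 15 × 0.2557 = 3.8355
σ²_total = sum of item variances + 2·Σcov = 9.252 + 2 × 3.8355 = 16.9230
α = (6/5)·(1 − 9.252/16.9230) = 0.544

α = 0.544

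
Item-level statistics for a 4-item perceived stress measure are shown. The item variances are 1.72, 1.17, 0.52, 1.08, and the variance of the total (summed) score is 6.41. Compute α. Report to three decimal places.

Σσᵢ² = 1.72 + 1.17 + 0.52 + 1.08 = 4.49
α = (k/(k−1))·(1 − Σσᵢ²/Var(T)) = (4/3)·(1 − 4.49/6.41) = 0.399

α = 0.399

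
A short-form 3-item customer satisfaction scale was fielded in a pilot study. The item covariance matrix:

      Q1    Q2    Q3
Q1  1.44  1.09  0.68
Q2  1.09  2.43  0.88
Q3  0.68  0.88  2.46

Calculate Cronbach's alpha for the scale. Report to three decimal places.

Σσᵢ² = 1.44 + 2.43 + 2.46 = 6.33
Σ_{i<j} σ_ij = 2.65
Var(T) = 6.33 + 2 × 2.65 = 11.63
α = (k/(k−1))·(1 − Σσᵢ²/Var(T)) = (3/2)·(1 − 6.33/11.63) = 0.684

Cronbach's alpha = 0.684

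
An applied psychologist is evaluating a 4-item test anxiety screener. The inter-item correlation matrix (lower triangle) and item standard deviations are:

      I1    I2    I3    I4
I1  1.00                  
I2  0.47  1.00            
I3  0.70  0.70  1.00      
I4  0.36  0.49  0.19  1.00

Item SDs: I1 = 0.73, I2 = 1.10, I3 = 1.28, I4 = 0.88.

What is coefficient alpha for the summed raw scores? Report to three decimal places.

coefficient alpha = 0.781

Σσ²ᵢ = 0.73² + 1.10² + 1.28² + 0.88² = 4.1557
Covariances σ_ij = r_ij · s_i · s_j:
  σ(I1,I2) = 0.47 × 0.73 × 1.10 = 0.3774
  σ(I1,I3) = 0.70 × 0.73 × 1.28 = 0.6541
  σ(I1,I4) = 0.36 × 0.73 × 0.88 = 0.2313
  σ(I2,I3) = 0.70 × 1.10 × 1.28 = 0.9856
  σ(I2,I4) = 0.49 × 1.10 × 0.88 = 0.4743
  σ(I3,I4) = 0.19 × 1.28 × 0.88 = 0.2140
σ²_T = Σσ²ᵢ + 2·Σσ_ij = 4.1557 + 2 × 2.9367 = 10.0291
α = (4/3)·(1 − 4.1557/10.0291) = 0.781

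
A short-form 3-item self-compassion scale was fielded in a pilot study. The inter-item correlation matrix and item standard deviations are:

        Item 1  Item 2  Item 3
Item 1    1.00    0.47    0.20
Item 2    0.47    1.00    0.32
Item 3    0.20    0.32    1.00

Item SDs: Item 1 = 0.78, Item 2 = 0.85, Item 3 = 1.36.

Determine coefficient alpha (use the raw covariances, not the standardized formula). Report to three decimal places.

Σσ²ᵢ = 0.78² + 0.85² + 1.36² = 3.1805
Covariances σ_ij = r_ij · s_i · s_j:
  σ(Item 1,Item 2) = 0.47 × 0.78 × 0.85 = 0.3116
  σ(Item 1,Item 3) = 0.20 × 0.78 × 1.36 = 0.2122
  σ(Item 2,Item 3) = 0.32 × 0.85 × 1.36 = 0.3699
σ²_T = Σσ²ᵢ + 2·Σσ_ij = 3.1805 + 2 × 0.8937 = 4.9679
α = (3/2)·(1 − 3.1805/4.9679) = 0.540

α = 0.540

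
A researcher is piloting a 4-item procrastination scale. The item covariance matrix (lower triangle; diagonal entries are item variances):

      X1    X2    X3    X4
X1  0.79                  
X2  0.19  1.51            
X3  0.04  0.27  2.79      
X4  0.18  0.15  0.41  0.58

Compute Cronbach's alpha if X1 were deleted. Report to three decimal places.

Remaining items: X2, X3, X4 (k = 3).
ΣVar(i) = 1.51 + 2.79 + 0.58 = 4.88
Var(T) = 4.88 + 2 × 0.83 = 6.54
α (item deleted) = (3/2)·(1 − 4.88/6.54) = 0.381

α = 0.381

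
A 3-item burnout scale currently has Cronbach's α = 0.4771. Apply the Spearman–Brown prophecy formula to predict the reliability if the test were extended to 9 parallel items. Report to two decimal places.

Length factor m = 9/3 = 3.0000
α' = m·α / (1 + (m−1)·α)
   = 9/3 × 0.4771 / (1 + (9/3 − 1) × 0.4771)
   = 1.4313 / 1.9542 = 0.73

predicted reliability = 0.73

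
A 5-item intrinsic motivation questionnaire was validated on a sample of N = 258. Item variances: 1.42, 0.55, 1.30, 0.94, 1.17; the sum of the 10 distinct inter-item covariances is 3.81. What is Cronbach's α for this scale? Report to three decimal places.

Cronbach's α = 0.733

ΣVar(i) = 1.42 + 0.55 + 1.30 + 0.94 + 1.17 = 5.38
Sum of distinct covariances = 3.81
Var(T) = ΣVar(i) + 2·Σcov = 5.38 + 2 × 3.81 = 13.00
α = (5/4)·(1 − 5.38/13.00) = 0.733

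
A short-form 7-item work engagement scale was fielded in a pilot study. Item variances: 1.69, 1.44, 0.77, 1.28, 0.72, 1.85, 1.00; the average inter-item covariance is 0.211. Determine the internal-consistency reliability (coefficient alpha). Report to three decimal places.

coefficient alpha = 0.587

ΣVar(i) = 1.69 + 1.44 + 0.77 + 1.28 + 0.72 + 1.85 + 1.00 = 8.75
Sum of the 21 distinct covariances = 21 × 0.211 = 4.431
total variance = ΣVar(i) + 2·Σcov = 8.75 + 2 × 4.431 = 17.612
α = (7/6)·(1 − 8.75/17.612) = 0.587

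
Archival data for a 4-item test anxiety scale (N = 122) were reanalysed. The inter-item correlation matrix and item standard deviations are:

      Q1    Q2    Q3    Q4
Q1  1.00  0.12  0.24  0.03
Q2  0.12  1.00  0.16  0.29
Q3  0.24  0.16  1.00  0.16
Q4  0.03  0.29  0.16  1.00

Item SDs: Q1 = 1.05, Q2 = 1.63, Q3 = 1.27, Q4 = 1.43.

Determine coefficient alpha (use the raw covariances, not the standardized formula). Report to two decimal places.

Σσ²ᵢ = 1.05² + 1.63² + 1.27² + 1.43² = 7.4172
Covariances σ_ij = r_ij · s_i · s_j:
  σ(Q1,Q2) = 0.12 × 1.05 × 1.63 = 0.2054
  σ(Q1,Q3) = 0.24 × 1.05 × 1.27 = 0.3200
  σ(Q1,Q4) = 0.03 × 1.05 × 1.43 = 0.0450
  σ(Q2,Q3) = 0.16 × 1.63 × 1.27 = 0.3312
  σ(Q2,Q4) = 0.29 × 1.63 × 1.43 = 0.6760
  σ(Q3,Q4) = 0.16 × 1.27 × 1.43 = 0.2906
σ²_T = Σσ²ᵢ + 2·Σσ_ij = 7.4172 + 2 × 1.8682 = 11.1536
α = (4/3)·(1 − 7.4172/11.1536) = 0.45

α = 0.45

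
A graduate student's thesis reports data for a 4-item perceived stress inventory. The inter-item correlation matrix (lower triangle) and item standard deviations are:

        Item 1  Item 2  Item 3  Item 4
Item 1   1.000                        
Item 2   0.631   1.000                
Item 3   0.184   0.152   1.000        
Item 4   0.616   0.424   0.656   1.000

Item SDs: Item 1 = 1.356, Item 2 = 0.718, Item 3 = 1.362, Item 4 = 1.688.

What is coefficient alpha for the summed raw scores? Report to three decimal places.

Σσ²ᵢ = 1.356² + 0.718² + 1.362² + 1.688² = 7.0586
Covariances σ_ij = r_ij · s_i · s_j:
  σ(Item 1,Item 2) = 0.631 × 1.356 × 0.718 = 0.6143
  σ(Item 1,Item 3) = 0.184 × 1.356 × 1.362 = 0.3398
  σ(Item 1,Item 4) = 0.616 × 1.356 × 1.688 = 1.4100
  σ(Item 2,Item 3) = 0.152 × 0.718 × 1.362 = 0.1486
  σ(Item 2,Item 4) = 0.424 × 0.718 × 1.688 = 0.5139
  σ(Item 3,Item 4) = 0.656 × 1.362 × 1.688 = 1.5082
σ²_T = Σσ²ᵢ + 2·Σσ_ij = 7.0586 + 2 × 4.5348 = 16.1282
α = (4/3)·(1 − 7.0586/16.1282) = 0.750

coefficient alpha = 0.750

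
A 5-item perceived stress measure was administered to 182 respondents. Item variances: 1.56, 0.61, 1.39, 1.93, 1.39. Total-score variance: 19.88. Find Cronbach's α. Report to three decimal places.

Cronbach's α = 0.817

ΣVar(i) = 1.56 + 0.61 + 1.39 + 1.93 + 1.39 = 6.88
α = (k/(k−1))·(1 − ΣVar(i)/Var(T)) = (5/4)·(1 − 6.88/19.88) = 0.817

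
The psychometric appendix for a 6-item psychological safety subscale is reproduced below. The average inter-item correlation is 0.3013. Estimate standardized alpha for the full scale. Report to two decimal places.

Standardized α = k·r̄ / (1 + (k−1)·r̄) = 6 × 0.3013 / (1 + 5 × 0.3013)
  = 1.8078 / 2.5065 = 0.72

standardized alpha = 0.72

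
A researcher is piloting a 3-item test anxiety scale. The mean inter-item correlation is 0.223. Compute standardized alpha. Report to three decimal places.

Standardized α = k·r̄ / (1 + (k−1)·r̄) = 3 × 0.223 / (1 + 2 × 0.223)
  = 0.6690 / 1.4460 = 0.463

α = 0.463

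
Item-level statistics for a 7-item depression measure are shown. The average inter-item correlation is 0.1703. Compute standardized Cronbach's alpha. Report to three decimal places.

Standardized α = k·r̄ / (1 + (k−1)·r̄) = 7 × 0.1703 / (1 + 6 × 0.1703)
  = 1.1921 / 2.0218 = 0.590

α = 0.590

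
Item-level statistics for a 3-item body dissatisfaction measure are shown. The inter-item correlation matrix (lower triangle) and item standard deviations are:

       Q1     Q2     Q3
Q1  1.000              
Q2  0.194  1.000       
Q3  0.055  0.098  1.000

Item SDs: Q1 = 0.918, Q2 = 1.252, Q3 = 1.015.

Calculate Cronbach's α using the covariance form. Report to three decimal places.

Cronbach's α = 0.282

Σσ²ᵢ = 0.918² + 1.252² + 1.015² = 3.4405
Covariances σ_ij = r_ij · s_i · s_j:
  σ(Q1,Q2) = 0.194 × 0.918 × 1.252 = 0.2230
  σ(Q1,Q3) = 0.055 × 0.918 × 1.015 = 0.0512
  σ(Q2,Q3) = 0.098 × 1.252 × 1.015 = 0.1245
σ²_T = Σσ²ᵢ + 2·Σσ_ij = 3.4405 + 2 × 0.3987 = 4.2379
α = (3/2)·(1 − 3.4405/4.2379) = 0.282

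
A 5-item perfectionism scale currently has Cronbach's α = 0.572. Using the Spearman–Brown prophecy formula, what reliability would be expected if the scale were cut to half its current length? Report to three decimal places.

predicted reliability = 0.401

Length factor m = 1/2
α' = m·α / (1 − (1−m)·α)
   = 1/2 × 0.572 / (1 − (1 − 1/2) × 0.572)
   = 0.2860 / 0.7140 = 0.401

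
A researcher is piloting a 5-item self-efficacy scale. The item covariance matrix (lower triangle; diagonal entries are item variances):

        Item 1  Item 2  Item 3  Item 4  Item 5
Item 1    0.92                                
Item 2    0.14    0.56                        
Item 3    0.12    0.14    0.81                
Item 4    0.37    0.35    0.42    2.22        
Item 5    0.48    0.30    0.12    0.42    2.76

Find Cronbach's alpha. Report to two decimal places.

sum of item variances = 0.92 + 0.56 + 0.81 + 2.22 + 2.76 = 7.27
Σ_{i<j} σ_ij = 2.86
Var(T) = 7.27 + 2 × 2.86 = 12.99
α = (k/(k−1))·(1 − sum of item variances/Var(T)) = (5/4)·(1 − 7.27/12.99) = 0.55

α = 0.55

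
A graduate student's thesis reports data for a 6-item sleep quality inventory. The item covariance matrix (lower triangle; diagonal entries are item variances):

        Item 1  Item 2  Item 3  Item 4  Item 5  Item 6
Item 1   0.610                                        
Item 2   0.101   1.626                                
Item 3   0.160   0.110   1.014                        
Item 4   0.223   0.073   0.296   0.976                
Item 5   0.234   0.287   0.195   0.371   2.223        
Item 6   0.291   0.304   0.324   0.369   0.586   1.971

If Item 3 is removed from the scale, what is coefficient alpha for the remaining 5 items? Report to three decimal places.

Remaining items: Item 1, Item 2, Item 4, Item 5, Item 6 (k = 5).
Σσᵢ² = 0.610 + 1.626 + 0.976 + 2.223 + 1.971 = 7.406
total variance = 7.406 + 2 × 2.839 = 13.084
α (item deleted) = (5/4)·(1 − 7.406/13.084) = 0.542

α = 0.542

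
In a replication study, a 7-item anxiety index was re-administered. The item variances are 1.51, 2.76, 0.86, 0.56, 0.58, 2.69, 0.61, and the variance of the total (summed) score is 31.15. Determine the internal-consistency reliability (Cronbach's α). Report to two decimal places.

Σσᵢ² = 1.51 + 2.76 + 0.86 + 0.56 + 0.58 + 2.69 + 0.61 = 9.57
α = (k/(k−1))·(1 − Σσᵢ²/σ²_total) = (7/6)·(1 − 9.57/31.15) = 0.81

Cronbach's α = 0.81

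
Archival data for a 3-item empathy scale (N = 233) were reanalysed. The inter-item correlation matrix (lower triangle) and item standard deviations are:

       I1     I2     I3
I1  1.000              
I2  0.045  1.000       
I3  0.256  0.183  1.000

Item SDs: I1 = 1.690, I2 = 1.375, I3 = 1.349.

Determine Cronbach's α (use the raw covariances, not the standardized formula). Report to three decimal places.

α = 0.358

Σσ²ᵢ = 1.690² + 1.375² + 1.349² = 6.5665
Covariances σ_ij = r_ij · s_i · s_j:
  σ(I1,I2) = 0.045 × 1.690 × 1.375 = 0.1046
  σ(I1,I3) = 0.256 × 1.690 × 1.349 = 0.5836
  σ(I2,I3) = 0.183 × 1.375 × 1.349 = 0.3394
σ²_T = Σσ²ᵢ + 2·Σσ_ij = 6.5665 + 2 × 1.0276 = 8.6217
α = (3/2)·(1 − 6.5665/8.6217) = 0.358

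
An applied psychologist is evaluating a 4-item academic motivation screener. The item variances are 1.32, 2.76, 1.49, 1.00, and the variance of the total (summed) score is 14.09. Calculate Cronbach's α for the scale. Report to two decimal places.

α = 0.71

Σσᵢ² = 1.32 + 2.76 + 1.49 + 1.00 = 6.57
α = (k/(k−1))·(1 − Σσᵢ²/σ²_total) = (4/3)·(1 − 6.57/14.09) = 0.71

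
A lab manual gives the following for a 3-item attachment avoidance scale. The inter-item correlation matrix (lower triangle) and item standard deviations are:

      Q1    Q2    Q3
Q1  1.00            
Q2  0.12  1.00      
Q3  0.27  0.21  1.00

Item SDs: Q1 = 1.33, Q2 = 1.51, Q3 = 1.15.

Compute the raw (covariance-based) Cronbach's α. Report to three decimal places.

Σσ²ᵢ = 1.33² + 1.51² + 1.15² = 5.3715
Covariances σ_ij = r_ij · s_i · s_j:
  σ(Q1,Q2) = 0.12 × 1.33 × 1.51 = 0.2410
  σ(Q1,Q3) = 0.27 × 1.33 × 1.15 = 0.4130
  σ(Q2,Q3) = 0.21 × 1.51 × 1.15 = 0.3647
σ²_T = Σσ²ᵢ + 2·Σσ_ij = 5.3715 + 2 × 1.0187 = 7.4089
α = (3/2)·(1 − 5.3715/7.4089) = 0.412

α = 0.412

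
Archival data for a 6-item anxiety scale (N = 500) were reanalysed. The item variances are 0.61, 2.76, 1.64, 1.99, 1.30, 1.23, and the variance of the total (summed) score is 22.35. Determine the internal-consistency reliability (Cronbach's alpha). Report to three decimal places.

Cronbach's alpha = 0.688

Σσ²ᵢ = 0.61 + 2.76 + 1.64 + 1.99 + 1.30 + 1.23 = 9.53
α = (k/(k−1))·(1 − Σσ²ᵢ/total variance) = (6/5)·(1 − 9.53/22.35) = 0.688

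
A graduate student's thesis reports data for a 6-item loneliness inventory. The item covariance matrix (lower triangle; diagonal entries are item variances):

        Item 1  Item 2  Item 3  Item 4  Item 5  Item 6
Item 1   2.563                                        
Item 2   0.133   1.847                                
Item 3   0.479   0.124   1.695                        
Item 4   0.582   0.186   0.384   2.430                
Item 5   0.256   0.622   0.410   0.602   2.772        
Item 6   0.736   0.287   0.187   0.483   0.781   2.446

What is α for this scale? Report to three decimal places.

α = 0.571

ΣVar(i) = 2.563 + 1.847 + 1.695 + 2.430 + 2.772 + 2.446 = 13.753
Sum of off-diagonal covariances = 6.252
total variance = 13.753 + 2 × 6.252 = 26.257
α = (k/(k−1))·(1 − ΣVar(i)/total variance) = (6/5)·(1 − 13.753/26.257) = 0.571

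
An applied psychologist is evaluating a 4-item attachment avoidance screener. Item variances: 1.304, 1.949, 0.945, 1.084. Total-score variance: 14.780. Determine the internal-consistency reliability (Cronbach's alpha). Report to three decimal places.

ΣVar(i) = 1.304 + 1.949 + 0.945 + 1.084 = 5.282
α = (k/(k−1))·(1 − ΣVar(i)/σ²_total) = (4/3)·(1 − 5.282/14.780) = 0.857

α = 0.857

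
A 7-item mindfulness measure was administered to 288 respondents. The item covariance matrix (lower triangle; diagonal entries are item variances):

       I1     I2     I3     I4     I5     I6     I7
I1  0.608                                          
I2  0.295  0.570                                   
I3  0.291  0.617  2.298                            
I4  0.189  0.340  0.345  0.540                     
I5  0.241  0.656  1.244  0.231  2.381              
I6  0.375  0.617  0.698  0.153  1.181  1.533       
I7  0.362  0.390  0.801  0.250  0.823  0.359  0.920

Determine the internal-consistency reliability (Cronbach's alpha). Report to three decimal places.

sum of item variances = 0.608 + 0.570 + 2.298 + 0.540 + 2.381 + 1.533 + 0.920 = 8.850
Sum of off-diagonal covariances = 10.458
σ²_T = 8.850 + 2 × 10.458 = 29.766
α = (k/(k−1))·(1 − sum of item variances/σ²_T) = (7/6)·(1 − 8.850/29.766) = 0.820

Cronbach's alpha = 0.820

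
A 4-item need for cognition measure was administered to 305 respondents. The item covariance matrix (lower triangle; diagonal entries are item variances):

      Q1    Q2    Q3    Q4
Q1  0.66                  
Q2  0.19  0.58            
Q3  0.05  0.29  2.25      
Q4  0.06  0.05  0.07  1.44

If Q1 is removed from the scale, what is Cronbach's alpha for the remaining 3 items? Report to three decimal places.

Cronbach's alpha = 0.242

Remaining items: Q2, Q3, Q4 (k = 3).
ΣVar(i) = 0.58 + 2.25 + 1.44 = 4.27
total variance = 4.27 + 2 × 0.41 = 5.09
α (item deleted) = (3/2)·(1 − 4.27/5.09) = 0.242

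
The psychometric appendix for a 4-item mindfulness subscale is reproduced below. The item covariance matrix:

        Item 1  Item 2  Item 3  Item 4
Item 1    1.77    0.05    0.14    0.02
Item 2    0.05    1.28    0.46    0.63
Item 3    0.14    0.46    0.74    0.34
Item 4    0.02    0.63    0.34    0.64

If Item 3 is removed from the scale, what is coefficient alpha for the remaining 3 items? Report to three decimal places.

α = 0.413

Remaining items: Item 1, Item 2, Item 4 (k = 3).
Σσᵢ² = 1.77 + 1.28 + 0.64 = 3.69
total variance = 3.69 + 2 × 0.70 = 5.09
α (item deleted) = (3/2)·(1 − 3.69/5.09) = 0.413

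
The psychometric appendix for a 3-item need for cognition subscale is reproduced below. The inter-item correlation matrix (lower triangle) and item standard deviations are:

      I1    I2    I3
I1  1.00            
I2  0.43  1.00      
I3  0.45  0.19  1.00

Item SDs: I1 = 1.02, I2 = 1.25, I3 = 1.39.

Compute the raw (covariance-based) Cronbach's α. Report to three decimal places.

Σσ²ᵢ = 1.02² + 1.25² + 1.39² = 4.5350
Covariances σ_ij = r_ij · s_i · s_j:
  σ(I1,I2) = 0.43 × 1.02 × 1.25 = 0.5483
  σ(I1,I3) = 0.45 × 1.02 × 1.39 = 0.6380
  σ(I2,I3) = 0.19 × 1.25 × 1.39 = 0.3301
σ²_T = Σσ²ᵢ + 2·Σσ_ij = 4.5350 + 2 × 1.5164 = 7.5678
α = (3/2)·(1 − 4.5350/7.5678) = 0.601

Cronbach's α = 0.601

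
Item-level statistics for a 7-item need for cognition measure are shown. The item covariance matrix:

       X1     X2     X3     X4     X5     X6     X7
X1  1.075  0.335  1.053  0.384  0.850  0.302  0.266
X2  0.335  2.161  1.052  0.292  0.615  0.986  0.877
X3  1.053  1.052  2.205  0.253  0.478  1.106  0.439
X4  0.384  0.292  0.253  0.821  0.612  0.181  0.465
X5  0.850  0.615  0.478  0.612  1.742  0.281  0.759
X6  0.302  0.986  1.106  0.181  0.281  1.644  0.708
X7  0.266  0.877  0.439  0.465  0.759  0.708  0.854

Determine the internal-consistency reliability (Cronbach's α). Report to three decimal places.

α = 0.817

sum of item variances = 1.075 + 2.161 + 2.205 + 0.821 + 1.742 + 1.644 + 0.854 = 10.502
Sum of off-diagonal covariances = 12.294
Var(T) = 10.502 + 2 × 12.294 = 35.090
α = (k/(k−1))·(1 − sum of item variances/Var(T)) = (7/6)·(1 − 10.502/35.090) = 0.817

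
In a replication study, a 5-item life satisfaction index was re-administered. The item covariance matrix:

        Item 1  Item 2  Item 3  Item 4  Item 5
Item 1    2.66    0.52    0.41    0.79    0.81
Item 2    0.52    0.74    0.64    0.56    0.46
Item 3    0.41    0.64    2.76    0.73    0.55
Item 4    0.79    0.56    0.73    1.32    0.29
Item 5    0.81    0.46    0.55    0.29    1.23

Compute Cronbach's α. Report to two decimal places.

Σσ²ᵢ = 2.66 + 0.74 + 2.76 + 1.32 + 1.23 = 8.71
Sum of off-diagonal covariances = 5.76
σ²_total = 8.71 + 2 × 5.76 = 20.23
α = (k/(k−1))·(1 − Σσ²ᵢ/σ²_total) = (5/4)·(1 − 8.71/20.23) = 0.71

α = 0.71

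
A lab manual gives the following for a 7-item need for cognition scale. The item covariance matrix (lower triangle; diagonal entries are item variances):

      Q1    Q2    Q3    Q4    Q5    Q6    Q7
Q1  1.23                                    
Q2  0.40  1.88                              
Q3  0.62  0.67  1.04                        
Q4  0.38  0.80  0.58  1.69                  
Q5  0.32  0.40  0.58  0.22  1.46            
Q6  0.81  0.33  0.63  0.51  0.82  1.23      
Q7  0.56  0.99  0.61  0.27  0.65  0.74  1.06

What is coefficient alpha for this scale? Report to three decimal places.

ΣVar(i) = 1.23 + 1.88 + 1.04 + 1.69 + 1.46 + 1.23 + 1.06 = 9.59
Sum of off-diagonal covariances = 11.89
σ²_total = 9.59 + 2 × 11.89 = 33.37
α = (k/(k−1))·(1 − ΣVar(i)/σ²_total) = (7/6)·(1 − 9.59/33.37) = 0.831

α = 0.831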